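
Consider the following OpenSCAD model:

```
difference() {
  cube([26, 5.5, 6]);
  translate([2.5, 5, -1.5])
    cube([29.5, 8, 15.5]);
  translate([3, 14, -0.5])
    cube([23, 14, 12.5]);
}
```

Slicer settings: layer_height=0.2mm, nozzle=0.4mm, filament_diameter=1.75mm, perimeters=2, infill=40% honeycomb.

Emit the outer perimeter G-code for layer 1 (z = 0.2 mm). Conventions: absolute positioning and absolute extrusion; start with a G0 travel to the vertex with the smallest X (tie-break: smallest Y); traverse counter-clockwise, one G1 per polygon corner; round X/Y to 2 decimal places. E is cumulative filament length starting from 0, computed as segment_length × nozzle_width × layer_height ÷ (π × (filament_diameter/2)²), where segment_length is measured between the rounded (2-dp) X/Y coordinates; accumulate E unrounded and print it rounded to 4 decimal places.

G0 X0.00 Y0.00 Z0.20
G1 X26.00 Y0.00 E0.8648
G1 X26.00 Y5.00 E1.0311
G1 X2.50 Y5.00 E1.8127
G1 X2.50 Y5.50 E1.8293
G1 X0.00 Y5.50 E1.9125
G1 X0.00 Y0.00 E2.0954

At z = 0.2 mm: the cube is present — its section is the full 26×5.5 rectangle; the 29.5×8 cube at (2.5, 5) contributes its full rectangle; the 23×14 cube at (3, 14) contributes its full rectangle; Subtracting the remaining from the first: starting from the 26×5.5 cube, the 29.5×8 cube at (2.5, 5) partially overlaps it — only the 11.75 mm² overlap (of its 236.00 mm²) is removed, clipping the outline; the 23×14 cube at (3, 14) misses the remaining region (no effect) — 1 connected region. The outline is a single polygon with 6 vertices. Extrusion per mm of travel: 0.4 × 0.2 / (π × 0.875²) = 0.033260. Accumulating E over each segment gives final E = 2.0954.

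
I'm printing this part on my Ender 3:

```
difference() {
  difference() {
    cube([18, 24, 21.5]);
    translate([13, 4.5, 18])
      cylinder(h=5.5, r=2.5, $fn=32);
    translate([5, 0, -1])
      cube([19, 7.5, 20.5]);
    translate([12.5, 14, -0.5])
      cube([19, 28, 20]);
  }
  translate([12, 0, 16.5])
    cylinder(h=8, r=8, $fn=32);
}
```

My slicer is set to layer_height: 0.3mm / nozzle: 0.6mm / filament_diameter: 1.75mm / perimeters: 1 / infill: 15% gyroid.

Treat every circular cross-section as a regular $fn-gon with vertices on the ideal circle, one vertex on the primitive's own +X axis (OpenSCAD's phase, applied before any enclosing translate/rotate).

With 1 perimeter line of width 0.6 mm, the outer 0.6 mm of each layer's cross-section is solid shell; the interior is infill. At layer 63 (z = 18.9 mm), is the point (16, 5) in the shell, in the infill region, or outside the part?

At z = 18.9 mm: the cube (footprint 18×24) is included at this height; the r=2.5 cylinder at (13, 4.5) gives a regular 32-gon of circumradius 2.5 (constant along its height); the cube at (5, 0) is present — its section is the full 19×7.5 rectangle; the 19×28 cube at (12.5, 14) contributes its full rectangle; After the difference (first − rest): starting from the 18×24 cube, the r=2.5 cylinder at (13, 4.5) lies wholly inside it (removes its full 19.51 mm² and its 15.68 mm outline becomes a hole wall); the 19×7.5 cube at (5, 0) partially overlaps it — only the 77.99 mm² overlap (of its 142.50 mm²) is removed, clipping the outline; the 19×28 cube at (12.5, 14) partially overlaps it — only the 55.00 mm² overlap (of its 532.00 mm²) is removed, clipping the outline — 1 connected region; the r=8 cylinder at (12, 0) contributes a regular 32-gon of circumradius 8; Subtracting the remaining from the first: starting from that combined region, the r=8 cylinder at (12, 0) partially overlaps it — only the 4.23 mm² overlap (of its 199.77 mm²) is removed, clipping the outline — 1 connected region. Overall, the cross-section is a single solid region. The nearest boundary edge runs (18.00, 7.50)→(14.70, 7.50); distance from the point to it = 2.50 mm. The point is not inside any of the regions above, so it lies outside the cross-section (2.50 mm from the nearest boundary).

outside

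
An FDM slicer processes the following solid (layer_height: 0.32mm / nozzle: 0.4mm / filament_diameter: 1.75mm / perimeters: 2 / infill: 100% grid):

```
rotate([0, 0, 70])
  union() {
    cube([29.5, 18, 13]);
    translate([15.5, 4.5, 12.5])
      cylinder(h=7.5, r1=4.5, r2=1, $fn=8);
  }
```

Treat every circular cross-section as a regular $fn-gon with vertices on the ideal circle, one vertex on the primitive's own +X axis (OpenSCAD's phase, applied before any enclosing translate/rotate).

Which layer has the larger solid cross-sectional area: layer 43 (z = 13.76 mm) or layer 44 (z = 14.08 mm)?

layer 43 (z = 13.76 mm)

Layer 43 (z = 13.76): the cube does not reach this height (z outside [0, 13]); the cone at (15.5, 4.5) contributes a regular 8-gon of circumradius 3.912 (interpolated between r1=4.5 and r2=1 at t=0.168) (area = (8/2)·3.912²·sin(360°/8) = 43.29 mm²); Merging all regions: only the cone at (15.5, 4.5) is present, so the union is just that shape — area = 43.29 mm²; (rotated 70° about Z; rotation is an isometry so areas/perimeters/island counts are preserved). So its area = 43.29 mm². Layer 44 (z = 14.08): the cube is not intersected at this z (z outside [0, 13]); the cone at (15.5, 4.5) contributes a regular 8-gon of circumradius 3.763 (interpolated between r1=4.5 and r2=1 at t=0.211) (area = (8/2)·3.763²·sin(360°/8) = 40.04 mm²); Merging all regions: only the cone at (15.5, 4.5) is present, so the union is just that shape — area = 40.04 mm²; (whole slice rotated 70° about Z — lengths, areas and connectivity unchanged). So its area = 40.04 mm². Layer 43 is larger (43.29 vs 40.04 mm²).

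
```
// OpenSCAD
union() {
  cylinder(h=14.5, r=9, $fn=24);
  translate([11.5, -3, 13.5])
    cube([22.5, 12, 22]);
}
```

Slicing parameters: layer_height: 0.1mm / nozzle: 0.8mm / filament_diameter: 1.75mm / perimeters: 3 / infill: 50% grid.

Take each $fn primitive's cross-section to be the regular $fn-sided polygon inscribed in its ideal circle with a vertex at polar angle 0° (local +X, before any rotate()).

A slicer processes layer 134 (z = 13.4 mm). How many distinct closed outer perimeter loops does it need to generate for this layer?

At z = 13.4 mm: the r=9 cylinder contributes a regular 24-gon of circumradius 9; the cube at (11.5, -3) is not intersected at this z (z outside [13.5, 35.5]); Taking the union: only the r=9 cylinder is present, so the union is just that shape — 1 connected region. The result has 1 disconnected region.

1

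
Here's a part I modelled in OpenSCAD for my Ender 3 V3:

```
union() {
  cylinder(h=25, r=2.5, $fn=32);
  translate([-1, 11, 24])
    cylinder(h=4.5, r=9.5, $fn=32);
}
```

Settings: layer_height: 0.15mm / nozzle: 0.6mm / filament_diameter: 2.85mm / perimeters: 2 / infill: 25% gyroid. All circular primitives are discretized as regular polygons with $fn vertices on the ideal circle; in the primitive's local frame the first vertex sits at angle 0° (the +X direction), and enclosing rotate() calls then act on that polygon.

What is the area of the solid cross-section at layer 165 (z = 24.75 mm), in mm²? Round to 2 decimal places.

298.98 mm²

At z = 24.75 mm: the cylinder: section is a regular 32-gon, circumradius r=2.5 (area = (32/2)·2.500²·sin(360°/32) = 19.51 mm²); the r=9.5 cylinder at (-1, 11) gives a regular 32-gon of circumradius 9.5 (constant along its height) (area = (32/2)·9.500²·sin(360°/32) = 281.71 mm²); Taking the union: the regions partially overlap — summed areas 301.22 mm² minus the doubly-counted overlap 2.24 mm² gives 298.98 mm² — area = 298.98 mm². Overall, the cross-section is a single solid region. Net area = 298.98 mm².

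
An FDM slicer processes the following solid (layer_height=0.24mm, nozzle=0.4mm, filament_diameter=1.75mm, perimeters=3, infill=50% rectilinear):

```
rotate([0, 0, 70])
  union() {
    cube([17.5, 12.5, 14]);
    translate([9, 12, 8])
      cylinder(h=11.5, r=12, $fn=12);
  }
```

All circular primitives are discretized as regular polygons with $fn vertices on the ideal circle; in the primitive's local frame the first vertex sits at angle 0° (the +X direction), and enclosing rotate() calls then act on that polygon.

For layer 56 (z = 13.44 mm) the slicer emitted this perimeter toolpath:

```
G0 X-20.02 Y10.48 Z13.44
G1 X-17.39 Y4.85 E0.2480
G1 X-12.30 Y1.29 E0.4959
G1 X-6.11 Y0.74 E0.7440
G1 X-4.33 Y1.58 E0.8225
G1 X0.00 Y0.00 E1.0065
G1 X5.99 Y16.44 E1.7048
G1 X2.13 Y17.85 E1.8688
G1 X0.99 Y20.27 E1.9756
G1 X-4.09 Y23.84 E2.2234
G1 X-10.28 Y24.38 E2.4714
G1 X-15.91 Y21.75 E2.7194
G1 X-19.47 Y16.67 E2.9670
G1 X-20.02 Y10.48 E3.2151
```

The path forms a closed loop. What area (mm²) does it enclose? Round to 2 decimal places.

Apply the shoelace formula to the sequence of (X, Y) vertices; enclosed area = 458.11 mm².

458.11 mm²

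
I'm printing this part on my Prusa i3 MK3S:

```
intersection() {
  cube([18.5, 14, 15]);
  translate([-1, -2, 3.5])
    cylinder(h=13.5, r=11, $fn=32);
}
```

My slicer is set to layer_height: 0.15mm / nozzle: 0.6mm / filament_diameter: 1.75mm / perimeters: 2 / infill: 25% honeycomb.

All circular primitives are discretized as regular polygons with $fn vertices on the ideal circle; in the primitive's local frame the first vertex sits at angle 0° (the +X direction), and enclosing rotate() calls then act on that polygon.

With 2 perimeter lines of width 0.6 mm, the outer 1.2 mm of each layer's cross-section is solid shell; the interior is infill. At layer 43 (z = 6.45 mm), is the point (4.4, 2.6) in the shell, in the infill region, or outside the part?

At z = 6.45 mm: the 18.5×14 cube contributes its full rectangle; the r=11 cylinder at (-1, -2) contributes a regular 32-gon of circumradius 11; After intersecting: the r=11 cylinder at (-1, -2) partially overlaps the 18.5×14 cube; clipping to the common part keeps 63.67 mm² — 1 connected region. Overall, the cross-section is a single solid region. The nearest boundary edge runs (9.80, 0.00)→(0.00, 0.00); distance from the point to it = 2.60 mm. The point is inside the cross-section and 2.60 mm from the nearest boundary — more than the 1.2 mm shell width (2 × 0.6), so it's in the infill interior.

infill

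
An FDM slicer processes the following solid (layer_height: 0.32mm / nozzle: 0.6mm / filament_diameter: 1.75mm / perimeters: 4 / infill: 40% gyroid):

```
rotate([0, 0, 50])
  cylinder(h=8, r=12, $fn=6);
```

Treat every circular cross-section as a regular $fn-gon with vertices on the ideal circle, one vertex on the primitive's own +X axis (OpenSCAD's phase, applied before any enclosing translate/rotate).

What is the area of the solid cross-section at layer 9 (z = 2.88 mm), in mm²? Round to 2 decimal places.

374.12 mm²

At z = 2.88 mm: the r=12 cylinder contributes a regular 6-gon of circumradius 12 (area = (6/2)·12.000²·sin(360°/6) = 374.12 mm²); (whole slice rotated 50° about Z — lengths, areas and connectivity unchanged). Overall, the cross-section is a single solid region. Net area = 374.12 mm².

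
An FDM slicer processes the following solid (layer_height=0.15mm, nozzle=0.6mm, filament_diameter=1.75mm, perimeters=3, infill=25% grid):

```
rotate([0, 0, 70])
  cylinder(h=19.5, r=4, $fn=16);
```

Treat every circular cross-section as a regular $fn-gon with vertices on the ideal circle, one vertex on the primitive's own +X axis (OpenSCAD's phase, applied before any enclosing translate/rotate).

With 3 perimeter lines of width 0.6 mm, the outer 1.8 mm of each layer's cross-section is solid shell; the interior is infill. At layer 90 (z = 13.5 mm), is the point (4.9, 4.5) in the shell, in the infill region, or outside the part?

outside

At z = 13.5 mm: the r=4 cylinder contributes a regular 16-gon of circumradius 4; (rotated 70° about Z; rotation is an isometry so areas/perimeters/island counts are preserved). Overall, the cross-section is a single solid region. Undo the 70° rotation: the query point maps to (5.905, -3.065) in the un-rotated model frame. The nearest boundary edge runs (2.83, -2.83)→(3.70, -1.53); distance from the point to it = 2.69 mm. The point is not inside any of the regions above, so it lies outside the cross-section (2.69 mm from the nearest boundary).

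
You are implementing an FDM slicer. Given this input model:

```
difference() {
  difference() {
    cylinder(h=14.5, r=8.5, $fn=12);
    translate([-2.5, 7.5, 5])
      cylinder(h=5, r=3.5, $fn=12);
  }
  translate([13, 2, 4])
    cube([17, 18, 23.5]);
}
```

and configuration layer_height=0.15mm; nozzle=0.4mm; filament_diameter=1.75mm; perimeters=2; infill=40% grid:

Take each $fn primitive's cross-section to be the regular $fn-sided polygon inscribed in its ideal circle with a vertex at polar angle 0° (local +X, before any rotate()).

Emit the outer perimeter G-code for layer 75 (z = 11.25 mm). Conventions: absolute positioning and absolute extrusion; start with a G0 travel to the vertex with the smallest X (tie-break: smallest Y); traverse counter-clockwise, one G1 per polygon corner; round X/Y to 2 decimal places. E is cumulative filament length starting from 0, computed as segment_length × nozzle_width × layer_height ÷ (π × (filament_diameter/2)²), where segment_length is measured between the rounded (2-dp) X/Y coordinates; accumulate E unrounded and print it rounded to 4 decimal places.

G0 X-8.50 Y0.00 Z11.25
G1 X-7.36 Y-4.25 E0.1098
G1 X-4.25 Y-7.36 E0.2195
G1 X0.00 Y-8.50 E0.3292
G1 X4.25 Y-7.36 E0.4390
G1 X7.36 Y-4.25 E0.5487
G1 X8.50 Y0.00 E0.6585
G1 X7.36 Y4.25 E0.7682
G1 X4.25 Y7.36 E0.8780
G1 X0.00 Y8.50 E0.9877
G1 X-4.25 Y7.36 E1.0975
G1 X-7.36 Y4.25 E1.2072
G1 X-8.50 Y0.00 E1.3170

At z = 11.25 mm: the r=8.5 cylinder gives a regular 12-gon of circumradius 8.5 (constant along its height); the cylinder at (-2.5, 7.5) is absent (z outside [5, 10]); Taking the first minus the rest: none of the subtracted shapes is present at this height, so the r=8.5 cylinder is unchanged — 1 connected region; the cube at (13, 2) (footprint 17×18) is included at this height; Subtracting the remaining from the first: starting from that combined region, the 17×18 cube at (13, 2) misses the remaining region (no effect) — 1 connected region. The outline is a single polygon with 12 vertices. Extrusion per mm of travel: 0.4 × 0.15 / (π × 0.875²) = 0.024945. Accumulating E over each segment gives final E = 1.3170.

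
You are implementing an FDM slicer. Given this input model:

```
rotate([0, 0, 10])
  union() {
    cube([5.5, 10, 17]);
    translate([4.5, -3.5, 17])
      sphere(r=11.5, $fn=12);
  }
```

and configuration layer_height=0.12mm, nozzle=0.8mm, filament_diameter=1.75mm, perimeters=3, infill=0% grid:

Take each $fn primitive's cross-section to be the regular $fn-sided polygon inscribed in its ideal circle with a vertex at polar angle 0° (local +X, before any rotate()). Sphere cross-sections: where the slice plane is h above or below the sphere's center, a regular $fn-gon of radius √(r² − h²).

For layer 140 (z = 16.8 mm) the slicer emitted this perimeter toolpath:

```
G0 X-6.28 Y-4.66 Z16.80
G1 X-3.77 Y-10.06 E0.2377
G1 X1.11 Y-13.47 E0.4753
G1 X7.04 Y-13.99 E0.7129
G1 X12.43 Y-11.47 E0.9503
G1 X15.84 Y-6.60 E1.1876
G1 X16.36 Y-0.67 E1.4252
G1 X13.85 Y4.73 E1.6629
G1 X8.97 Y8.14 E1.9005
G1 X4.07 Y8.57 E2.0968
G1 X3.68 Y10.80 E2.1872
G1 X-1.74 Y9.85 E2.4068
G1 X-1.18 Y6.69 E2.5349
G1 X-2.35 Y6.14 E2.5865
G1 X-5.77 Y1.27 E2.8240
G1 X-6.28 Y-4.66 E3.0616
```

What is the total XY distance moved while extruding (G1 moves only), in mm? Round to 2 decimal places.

76.71 mm

Sum the Euclidean lengths of each G1 segment: total = 76.71 mm.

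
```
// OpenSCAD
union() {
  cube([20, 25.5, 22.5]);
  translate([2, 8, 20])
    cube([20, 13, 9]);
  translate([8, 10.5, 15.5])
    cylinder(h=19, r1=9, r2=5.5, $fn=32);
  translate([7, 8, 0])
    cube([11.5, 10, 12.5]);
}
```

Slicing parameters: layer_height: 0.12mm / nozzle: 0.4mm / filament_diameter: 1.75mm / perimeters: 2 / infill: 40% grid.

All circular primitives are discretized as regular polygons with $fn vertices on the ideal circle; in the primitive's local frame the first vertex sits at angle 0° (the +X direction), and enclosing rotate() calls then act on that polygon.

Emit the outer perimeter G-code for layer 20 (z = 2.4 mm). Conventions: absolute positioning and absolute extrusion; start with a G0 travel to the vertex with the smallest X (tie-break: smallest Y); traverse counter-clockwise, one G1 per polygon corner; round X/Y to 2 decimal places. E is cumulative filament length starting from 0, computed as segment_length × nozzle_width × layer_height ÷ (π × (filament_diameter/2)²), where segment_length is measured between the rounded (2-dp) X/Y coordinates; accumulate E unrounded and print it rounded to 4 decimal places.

At z = 2.4 mm: the cube is present — its section is the full 20×25.5 rectangle; the cube at (2, 8) is absent (z outside [20, 29]); the cone at (8, 10.5) does not reach this height (z outside [15.5, 34.5]); the cube at (7, 8) (footprint 11.5×10) is included at this height; Combining (union): the 11.5×10 cube at (7, 8) lies entirely inside the 20×25.5 cube, so the union is just the 20×25.5 cube — 1 connected region. The outline is a single polygon with 4 vertices. Extrusion per mm of travel: 0.4 × 0.12 / (π × 0.875²) = 0.019956. Accumulating E over each segment gives final E = 1.8160.

G0 X0.00 Y0.00 Z2.40
G1 X20.00 Y0.00 E0.3991
G1 X20.00 Y25.50 E0.9080
G1 X0.00 Y25.50 E1.3071
G1 X0.00 Y0.00 E1.8160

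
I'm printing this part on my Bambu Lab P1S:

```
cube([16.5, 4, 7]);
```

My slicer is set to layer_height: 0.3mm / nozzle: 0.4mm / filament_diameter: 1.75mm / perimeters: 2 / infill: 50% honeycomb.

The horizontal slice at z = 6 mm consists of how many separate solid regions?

At z = 6 mm: the 16.5×4 cube contributes its full rectangle. The result has 1 disconnected region.

1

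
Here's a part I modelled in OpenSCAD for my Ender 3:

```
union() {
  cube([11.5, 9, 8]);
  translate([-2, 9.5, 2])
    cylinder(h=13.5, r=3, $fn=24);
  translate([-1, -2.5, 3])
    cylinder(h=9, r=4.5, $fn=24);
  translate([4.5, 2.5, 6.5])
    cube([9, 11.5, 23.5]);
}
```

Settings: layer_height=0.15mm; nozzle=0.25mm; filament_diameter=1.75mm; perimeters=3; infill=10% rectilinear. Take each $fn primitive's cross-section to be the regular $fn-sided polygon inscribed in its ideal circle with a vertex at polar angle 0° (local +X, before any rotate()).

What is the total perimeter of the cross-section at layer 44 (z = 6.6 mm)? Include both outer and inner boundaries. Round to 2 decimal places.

At z = 6.6 mm: the cube is present — its section is the full 11.5×9 rectangle (perimeter 41.00 mm); the r=3 cylinder at (-2, 9.5) contributes a regular 24-gon of circumradius 3 (perimeter = 2·24·3.000·sin(180°/24) = 18.80 mm); the r=4.5 cylinder at (-1, -2.5) gives a regular 24-gon of circumradius 4.5 (constant along its height) (perimeter = 2·24·4.500·sin(180°/24) = 28.19 mm); the cube at (4.5, 2.5) (footprint 9×11.5) is included at this height (perimeter 41.00 mm); Taking the union: the regions partially overlap (shared area 49.74 mm²), so the edge portions inside another operand are dropped and the merged outline is re-measured after clipping — boundary = 89.39 mm. Overall, the cross-section is a single solid region. Total boundary length (outer) = 89.39 mm.

89.39 mm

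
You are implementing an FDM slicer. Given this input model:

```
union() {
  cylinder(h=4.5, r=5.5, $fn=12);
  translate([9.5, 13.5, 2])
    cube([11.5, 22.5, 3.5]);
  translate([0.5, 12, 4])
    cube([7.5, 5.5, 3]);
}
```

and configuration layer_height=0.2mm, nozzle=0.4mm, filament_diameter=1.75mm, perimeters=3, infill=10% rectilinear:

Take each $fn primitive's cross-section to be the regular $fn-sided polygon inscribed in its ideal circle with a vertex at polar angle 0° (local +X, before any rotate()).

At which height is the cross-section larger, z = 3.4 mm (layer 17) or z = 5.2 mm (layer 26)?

layer 17 (z = 3.4 mm)

Layer 17 (z = 3.4): the r=5.5 cylinder contributes a regular 12-gon of circumradius 5.5 (area = (12/2)·5.500²·sin(360°/12) = 90.75 mm²); the 11.5×22.5 cube at (9.5, 13.5) contributes its full rectangle (area 258.75 mm²); the cube at (0.5, 12) is not intersected at this z (z outside [4, 7]); Taking the union: the 2 present regions are separate (no shared area or edge), so areas and boundary lengths simply add and each stays a separate island — area = 349.50 mm². So its area = 349.50 mm². Layer 26 (z = 5.2): the cylinder is absent (z outside [0, 4.5]); the cube at (9.5, 13.5) (footprint 11.5×22.5) is included at this height (area 258.75 mm²); the 7.5×5.5 cube at (0.5, 12) contributes its full rectangle (area 41.25 mm²); Combining (union): the 2 present regions are separate (no shared area or edge), so areas and boundary lengths simply add and each stays a separate island — area = 300.00 mm². So its area = 300.00 mm². Layer 17 is larger (349.50 vs 300.00 mm²).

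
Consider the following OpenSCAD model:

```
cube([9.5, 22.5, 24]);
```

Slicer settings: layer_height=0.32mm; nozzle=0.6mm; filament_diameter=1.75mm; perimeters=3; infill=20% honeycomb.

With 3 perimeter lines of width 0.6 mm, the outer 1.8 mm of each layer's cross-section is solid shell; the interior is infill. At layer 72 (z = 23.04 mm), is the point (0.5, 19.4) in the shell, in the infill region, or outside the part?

shell

At z = 23.04 mm: the cube (footprint 9.5×22.5) is included at this height. Overall, the cross-section is a single solid region. The nearest boundary edge runs (0.00, 22.50)→(0.00, 0.00); distance from the point to it = 0.50 mm. The point is inside the cross-section, 0.50 mm from the nearest boundary — within the 1.8 mm shell band (3 × 0.6).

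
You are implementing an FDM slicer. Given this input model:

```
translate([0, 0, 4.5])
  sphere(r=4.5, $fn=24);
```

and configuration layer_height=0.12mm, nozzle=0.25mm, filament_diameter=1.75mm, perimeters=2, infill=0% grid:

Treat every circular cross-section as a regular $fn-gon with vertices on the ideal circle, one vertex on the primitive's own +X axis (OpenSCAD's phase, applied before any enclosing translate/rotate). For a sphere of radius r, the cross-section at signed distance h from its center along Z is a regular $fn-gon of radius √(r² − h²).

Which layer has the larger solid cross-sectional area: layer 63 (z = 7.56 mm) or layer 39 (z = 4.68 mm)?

Layer 63 (z = 7.56): the r=4.5 sphere slices to a regular 24-gon of circumradius 3.299 (√(r²−h²) with h=3.06 from center) (area = (24/2)·3.299²·sin(360°/24) = 33.81 mm²). So its area = 33.81 mm². Layer 39 (z = 4.68): the r=4.5 sphere contributes a regular 24-gon of circumradius √(4.5²−0.18²) = 4.496 (area = (24/2)·4.496²·sin(360°/24) = 62.79 mm²). So its area = 62.79 mm². Layer 39 is larger (62.79 vs 33.81 mm²).

layer 39 (z = 4.68 mm)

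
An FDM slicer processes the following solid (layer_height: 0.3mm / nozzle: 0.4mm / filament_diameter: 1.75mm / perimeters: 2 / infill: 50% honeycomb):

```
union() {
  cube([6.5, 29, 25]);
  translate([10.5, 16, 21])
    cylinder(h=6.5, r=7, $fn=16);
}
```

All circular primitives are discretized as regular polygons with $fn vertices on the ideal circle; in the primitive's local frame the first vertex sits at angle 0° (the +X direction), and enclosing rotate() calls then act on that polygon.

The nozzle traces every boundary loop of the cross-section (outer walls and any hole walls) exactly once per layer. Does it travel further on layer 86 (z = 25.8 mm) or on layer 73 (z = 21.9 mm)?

layer 73 (z = 21.9 mm)

Layer 86 (z = 25.8): the cube is not intersected at this z (z outside [0, 25]); the r=7 cylinder at (10.5, 16) gives a regular 16-gon of circumradius 7 (constant along its height) (perimeter = 2·16·7.000·sin(180°/16) = 43.70 mm); Combining (union): only the r=7 cylinder at (10.5, 16) is present, so the union is just that shape — boundary = 43.70 mm. So its perimeter = 43.70 mm. Layer 73 (z = 21.9): the 6.5×29 cube contributes its full rectangle (perimeter 71.00 mm); the r=7 cylinder at (10.5, 16) gives a regular 16-gon of circumradius 7 (constant along its height) (perimeter = 2·16·7.000·sin(180°/16) = 43.70 mm); Combining (union): the regions partially overlap (shared area 23.01 mm²), so the edge portions inside another operand are dropped and the merged outline is re-measured after clipping — boundary = 90.32 mm. So its perimeter = 90.32 mm. Layer 73 is larger (90.32 vs 43.70 mm).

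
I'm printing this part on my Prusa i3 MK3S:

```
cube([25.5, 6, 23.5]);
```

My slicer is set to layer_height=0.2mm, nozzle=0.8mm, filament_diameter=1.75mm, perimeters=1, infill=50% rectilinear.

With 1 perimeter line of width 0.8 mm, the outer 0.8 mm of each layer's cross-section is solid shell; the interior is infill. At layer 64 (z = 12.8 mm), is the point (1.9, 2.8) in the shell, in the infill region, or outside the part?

At z = 12.8 mm: the cube (footprint 25.5×6) is included at this height. Overall, the cross-section is a single solid region. The nearest boundary edge runs (0.00, 6.00)→(0.00, 0.00); distance from the point to it = 1.90 mm. The point is inside the cross-section and 1.90 mm from the nearest boundary — more than the 0.8 mm shell width (1 × 0.8), so it's in the infill interior.

infill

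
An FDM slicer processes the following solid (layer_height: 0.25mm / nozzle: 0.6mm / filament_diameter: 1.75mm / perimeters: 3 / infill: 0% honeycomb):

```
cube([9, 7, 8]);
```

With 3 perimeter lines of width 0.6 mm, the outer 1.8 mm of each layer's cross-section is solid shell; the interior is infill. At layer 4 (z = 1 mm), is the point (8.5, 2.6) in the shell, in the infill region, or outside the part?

shell

At z = 1 mm: the cube (footprint 9×7) is included at this height. Overall, the cross-section is a single solid region. The nearest boundary edge runs (9.00, 0.00)→(9.00, 7.00); distance from the point to it = 0.50 mm. The point is inside the cross-section, 0.50 mm from the nearest boundary — within the 1.8 mm shell band (3 × 0.6).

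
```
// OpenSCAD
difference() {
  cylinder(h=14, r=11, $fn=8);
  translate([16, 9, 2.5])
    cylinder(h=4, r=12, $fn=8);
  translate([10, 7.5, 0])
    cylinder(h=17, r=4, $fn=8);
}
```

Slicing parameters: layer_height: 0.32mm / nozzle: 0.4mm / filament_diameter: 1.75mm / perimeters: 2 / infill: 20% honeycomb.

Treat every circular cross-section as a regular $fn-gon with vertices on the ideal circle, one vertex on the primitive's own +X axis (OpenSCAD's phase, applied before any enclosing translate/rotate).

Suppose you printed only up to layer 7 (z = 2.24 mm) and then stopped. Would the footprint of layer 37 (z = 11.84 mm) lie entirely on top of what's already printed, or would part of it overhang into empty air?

Compare the two slices. At z = 2.24: the cylinder: section is a regular 8-gon, circumradius r=11 (area = (8/2)·11.000²·sin(360°/8) = 342.24 mm²); the cylinder at (16, 9) is absent (z outside [2.5, 6.5]); the r=4 cylinder at (10, 7.5) gives a regular 8-gon of circumradius 4 (constant along its height) (area = (8/2)·4.000²·sin(360°/8) = 45.25 mm²); Subtracting the remaining from the first: starting from the r=11 cylinder (342.24 mm²), the r=4 cylinder at (10, 7.5) partially overlaps it — only the 7.24 mm² overlap (of its 45.25 mm²) is removed, clipping the outline — area = 335.00 mm². At z = 11.84: the r=11 cylinder gives a regular 8-gon of circumradius 11 (constant along its height) (area = (8/2)·11.000²·sin(360°/8) = 342.24 mm²); the cylinder at (16, 9) is absent (z outside [2.5, 6.5]); the r=4 cylinder at (10, 7.5) contributes a regular 8-gon of circumradius 4 (area = (8/2)·4.000²·sin(360°/8) = 45.25 mm²); Taking the first minus the rest: starting from the r=11 cylinder (342.24 mm²), the r=4 cylinder at (10, 7.5) partially overlaps it — only the 7.24 mm² overlap (of its 45.25 mm²) is removed, clipping the outline — area = 335.00 mm². Checking containment: the cross-section at z = 11.84 is a subset of the cross-section at z = 2.24.

entirely on top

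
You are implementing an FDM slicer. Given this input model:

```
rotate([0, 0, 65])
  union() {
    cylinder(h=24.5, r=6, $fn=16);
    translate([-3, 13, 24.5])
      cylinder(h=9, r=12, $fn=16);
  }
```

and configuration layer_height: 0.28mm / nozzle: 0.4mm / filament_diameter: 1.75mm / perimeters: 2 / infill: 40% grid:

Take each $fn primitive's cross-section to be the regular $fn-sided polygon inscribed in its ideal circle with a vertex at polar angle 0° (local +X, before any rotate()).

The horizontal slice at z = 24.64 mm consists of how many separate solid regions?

At z = 24.64 mm: the cylinder is not intersected at this z (z outside [0, 24.5]); the r=12 cylinder at (-3, 13) contributes a regular 16-gon of circumradius 12; Taking the union: only the r=12 cylinder at (-3, 13) is present, so the union is just that shape — 1 connected region; (rotated 65° about Z; rotation is an isometry so areas/perimeters/island counts are preserved). The result has 1 disconnected region.

1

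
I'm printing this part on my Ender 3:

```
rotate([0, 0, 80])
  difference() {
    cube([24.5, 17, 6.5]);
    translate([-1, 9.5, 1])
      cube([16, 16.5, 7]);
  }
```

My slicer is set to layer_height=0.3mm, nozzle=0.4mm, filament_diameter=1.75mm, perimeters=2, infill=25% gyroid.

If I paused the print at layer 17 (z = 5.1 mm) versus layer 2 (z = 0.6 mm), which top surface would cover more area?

Layer 17 (z = 5.1): the 24.5×17 cube contributes its full rectangle (area 416.50 mm²); the cube at (-1, 9.5) (footprint 16×16.5) is included at this height (area 264.00 mm²); After the difference (first − rest): starting from the 24.5×17 cube (416.50 mm²), the 16×16.5 cube at (-1, 9.5) partially overlaps it — only the 112.50 mm² overlap (of its 264.00 mm²) is removed, clipping the outline — area = 304.00 mm²; (rotated 80° about Z; rotation is an isometry so areas/perimeters/island counts are preserved). So its area = 304.00 mm². Layer 2 (z = 0.6): the cube is present — its section is the full 24.5×17 rectangle (area 416.50 mm²); the cube at (-1, 9.5) is not intersected at this z (z outside [1, 8]); Taking the first minus the rest: none of the subtracted shapes is present at this height, so the 24.5×17 cube is unchanged — area = 416.50 mm²; (whole slice rotated 80° about Z — lengths, areas and connectivity unchanged). So its area = 416.50 mm². Layer 2 is larger (416.50 vs 304.00 mm²).

layer 2 (z = 0.6 mm)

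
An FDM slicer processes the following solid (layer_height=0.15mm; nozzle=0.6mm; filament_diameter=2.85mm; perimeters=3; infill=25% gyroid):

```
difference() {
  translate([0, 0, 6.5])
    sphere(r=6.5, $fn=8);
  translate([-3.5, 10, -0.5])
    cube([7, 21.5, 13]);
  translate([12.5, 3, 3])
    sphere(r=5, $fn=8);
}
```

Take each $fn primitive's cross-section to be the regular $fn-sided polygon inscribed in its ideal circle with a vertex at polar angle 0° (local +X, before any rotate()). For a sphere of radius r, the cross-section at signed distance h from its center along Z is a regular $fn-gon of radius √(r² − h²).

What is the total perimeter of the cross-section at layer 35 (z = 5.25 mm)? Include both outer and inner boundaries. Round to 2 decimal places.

39.06 mm

At z = 5.25 mm: the r=6.5 sphere slices to a regular 8-gon of circumradius 6.379 (√(r²−h²) with h=1.25 from center) (perimeter = 2·8·6.379·sin(180°/8) = 39.06 mm); the 7×21.5 cube at (-3.5, 10) contributes its full rectangle (perimeter 57.00 mm); the r=5 sphere at (12.5, 3) contributes a regular 8-gon of circumradius √(5²−2.25²) = 4.465 (perimeter = 2·8·4.465·sin(180°/8) = 27.34 mm); Subtracting the remaining from the first: starting from the r=6.5 sphere, the 7×21.5 cube at (-3.5, 10) misses the remaining region (no effect); the r=5 sphere at (12.5, 3) misses the remaining region (no effect) — boundary = 39.06 mm. Overall, the cross-section is a single solid region. Total boundary length (outer) = 39.06 mm.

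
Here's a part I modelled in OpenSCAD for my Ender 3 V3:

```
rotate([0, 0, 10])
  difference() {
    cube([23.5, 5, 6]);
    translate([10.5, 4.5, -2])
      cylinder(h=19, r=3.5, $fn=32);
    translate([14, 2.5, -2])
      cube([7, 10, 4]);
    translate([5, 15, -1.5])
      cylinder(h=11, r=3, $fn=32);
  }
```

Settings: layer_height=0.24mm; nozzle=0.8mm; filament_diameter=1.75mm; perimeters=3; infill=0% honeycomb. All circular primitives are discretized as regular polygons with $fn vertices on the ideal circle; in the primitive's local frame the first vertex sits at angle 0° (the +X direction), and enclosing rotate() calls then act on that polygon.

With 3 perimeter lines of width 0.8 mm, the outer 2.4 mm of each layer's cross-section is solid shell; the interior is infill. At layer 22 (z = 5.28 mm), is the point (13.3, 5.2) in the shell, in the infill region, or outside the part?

At z = 5.28 mm: the 23.5×5 cube contributes its full rectangle; the cylinder at (10.5, 4.5): section is a regular 32-gon, circumradius r=3.5; the cube at (14, 2.5) is not intersected at this z (z outside [-2, 2]); the cylinder at (5, 15): section is a regular 32-gon, circumradius r=3; After the difference (first − rest): starting from the 23.5×5 cube, the r=3.5 cylinder at (10.5, 4.5) partially overlaps it — only the 22.59 mm² overlap (of its 38.24 mm²) is removed, clipping the outline; the r=3 cylinder at (5, 15) misses the remaining region (no effect) — 1 connected region; (rotated 10° about Z; rotation is an isometry so areas/perimeters/island counts are preserved). Overall, the cross-section is a single solid region. Undo the 10° rotation: the query point maps to (14.001, 2.811) in the un-rotated model frame. The nearest boundary edge runs (13.41, 2.56)→(13.73, 3.16); distance from the point to it = 0.40 mm. The point is inside the cross-section, 0.40 mm from the nearest boundary — within the 2.4 mm shell band (3 × 0.8).

shell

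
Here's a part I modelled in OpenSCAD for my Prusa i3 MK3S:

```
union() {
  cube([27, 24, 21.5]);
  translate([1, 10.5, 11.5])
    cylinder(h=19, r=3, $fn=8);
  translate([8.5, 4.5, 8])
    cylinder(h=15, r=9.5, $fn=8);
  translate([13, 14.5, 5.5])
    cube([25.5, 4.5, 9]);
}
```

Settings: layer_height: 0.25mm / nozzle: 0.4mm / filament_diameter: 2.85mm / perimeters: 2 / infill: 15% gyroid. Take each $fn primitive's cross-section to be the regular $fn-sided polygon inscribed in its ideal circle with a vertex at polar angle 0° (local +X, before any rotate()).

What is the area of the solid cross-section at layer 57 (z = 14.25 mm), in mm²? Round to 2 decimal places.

759.83 mm²

At z = 14.25 mm: the cube (footprint 27×24) is included at this height (area 648.00 mm²); the r=3 cylinder at (1, 10.5) contributes a regular 8-gon of circumradius 3 (area = (8/2)·3.000²·sin(360°/8) = 25.46 mm²); the r=9.5 cylinder at (8.5, 4.5) gives a regular 8-gon of circumradius 9.5 (constant along its height) (area = (8/2)·9.500²·sin(360°/8) = 255.27 mm²); the 25.5×4.5 cube at (13, 14.5) contributes its full rectangle (area 114.75 mm²); Combining (union): the regions partially overlap — summed areas 1043.47 mm² minus the doubly-counted overlap 283.64 mm² gives 759.83 mm² — area = 759.83 mm². Overall, the cross-section is a single solid region. Net area = 759.83 mm².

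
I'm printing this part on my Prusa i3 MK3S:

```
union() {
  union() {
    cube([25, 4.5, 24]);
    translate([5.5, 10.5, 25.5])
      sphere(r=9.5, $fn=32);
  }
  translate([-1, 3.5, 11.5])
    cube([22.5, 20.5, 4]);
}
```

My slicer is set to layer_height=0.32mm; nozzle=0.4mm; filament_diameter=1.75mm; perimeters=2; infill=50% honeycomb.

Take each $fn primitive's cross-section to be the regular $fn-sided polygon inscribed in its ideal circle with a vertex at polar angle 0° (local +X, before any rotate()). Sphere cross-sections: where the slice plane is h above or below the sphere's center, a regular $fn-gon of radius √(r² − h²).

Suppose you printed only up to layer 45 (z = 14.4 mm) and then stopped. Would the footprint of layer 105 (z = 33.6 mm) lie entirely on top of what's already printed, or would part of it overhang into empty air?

Compare the two slices. At z = 14.4: the cube (footprint 25×4.5) is included at this height (area 112.50 mm²); the sphere at (5.5, 10.5) is not intersected at this z (|z−center|=11.100 > r=9.5); Merging all regions: only the 25×4.5 cube is present, so the union is just that shape — area = 112.50 mm²; the cube at (-1, 3.5) is present — its section is the full 22.5×20.5 rectangle (area 461.25 mm²); Merging all regions: the regions partially overlap — summed areas 573.75 mm² minus the doubly-counted overlap 21.50 mm² gives 552.25 mm² — area = 552.25 mm². At z = 33.6: the cube does not reach this height (z outside [0, 24]); the r=9.5 sphere at (5.5, 10.5) slices to a regular 32-gon of circumradius 4.964 (√(r²−h²) with h=8.1 from center) (area = (32/2)·4.964²·sin(360°/32) = 76.91 mm²); Merging all regions: only the r=9.5 sphere at (5.5, 10.5) is present, so the union is just that shape — area = 76.91 mm²; the cube at (-1, 3.5) is not intersected at this z (z outside [11.5, 15.5]); Taking the union: only that combined region is present, so the union is just that shape — area = 76.91 mm². Checking containment: the cross-section at z = 33.6 is a subset of the cross-section at z = 14.4.

entirely on top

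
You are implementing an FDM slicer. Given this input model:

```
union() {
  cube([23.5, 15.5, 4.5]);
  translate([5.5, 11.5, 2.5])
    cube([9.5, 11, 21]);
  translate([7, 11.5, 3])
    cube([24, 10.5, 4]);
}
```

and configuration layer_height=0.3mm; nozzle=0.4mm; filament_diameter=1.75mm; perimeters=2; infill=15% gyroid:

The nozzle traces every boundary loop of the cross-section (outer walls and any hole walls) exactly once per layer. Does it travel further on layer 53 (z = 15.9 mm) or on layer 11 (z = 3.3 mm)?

layer 11 (z = 3.3 mm)

Layer 53 (z = 15.9): the cube does not reach this height (z outside [0, 4.5]); the 9.5×11 cube at (5.5, 11.5) contributes its full rectangle (perimeter 41.00 mm); the cube at (7, 11.5) is absent (z outside [3, 7]); Merging all regions: only the 9.5×11 cube at (5.5, 11.5) is present, so the union is just that shape — boundary = 41.00 mm. So its perimeter = 41.00 mm. Layer 11 (z = 3.3): the cube is present — its section is the full 23.5×15.5 rectangle (perimeter 78.00 mm); the 9.5×11 cube at (5.5, 11.5) contributes its full rectangle (perimeter 41.00 mm); the 24×10.5 cube at (7, 11.5) contributes its full rectangle (perimeter 69.00 mm); Merging all regions: the regions partially overlap (shared area 156.00 mm²), so the edge portions inside another operand are dropped and the merged outline is re-measured after clipping — boundary = 107.00 mm. So its perimeter = 107.00 mm. Layer 11 is larger (107.00 vs 41.00 mm).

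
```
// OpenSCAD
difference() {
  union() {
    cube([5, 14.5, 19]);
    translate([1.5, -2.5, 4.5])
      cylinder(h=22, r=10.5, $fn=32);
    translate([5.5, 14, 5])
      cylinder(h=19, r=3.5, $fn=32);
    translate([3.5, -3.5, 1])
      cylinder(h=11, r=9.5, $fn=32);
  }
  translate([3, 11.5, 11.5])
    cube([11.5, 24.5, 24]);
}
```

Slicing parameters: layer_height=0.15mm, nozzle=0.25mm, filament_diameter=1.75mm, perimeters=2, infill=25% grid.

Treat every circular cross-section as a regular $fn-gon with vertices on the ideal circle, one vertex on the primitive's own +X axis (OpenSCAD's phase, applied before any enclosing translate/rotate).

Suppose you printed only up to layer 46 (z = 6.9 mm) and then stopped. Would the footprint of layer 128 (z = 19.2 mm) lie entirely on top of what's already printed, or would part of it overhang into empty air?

Compare the two slices. At z = 6.9: the cube (footprint 5×14.5) is included at this height (area 72.50 mm²); the cylinder at (1.5, -2.5): section is a regular 32-gon, circumradius r=10.5 (area = (32/2)·10.500²·sin(360°/32) = 344.14 mm²); the cylinder at (5.5, 14): section is a regular 32-gon, circumradius r=3.5 (area = (32/2)·3.500²·sin(360°/32) = 38.24 mm²); the r=9.5 cylinder at (3.5, -3.5) gives a regular 32-gon of circumradius 9.5 (constant along its height) (area = (32/2)·9.500²·sin(360°/32) = 281.71 mm²); Taking the union: the regions partially overlap — summed areas 736.59 mm² minus the doubly-counted overlap 312.29 mm² gives 424.30 mm² — area = 424.30 mm²; the cube at (3, 11.5) does not reach this height (z outside [11.5, 35.5]); After the difference (first − rest): none of the subtracted shapes is present at this height, so the result so far is unchanged — area = 424.30 mm². At z = 19.2: the cube is absent (z outside [0, 19]); the r=10.5 cylinder at (1.5, -2.5) contributes a regular 32-gon of circumradius 10.5 (area = (32/2)·10.500²·sin(360°/32) = 344.14 mm²); the cylinder at (5.5, 14): section is a regular 32-gon, circumradius r=3.5 (area = (32/2)·3.500²·sin(360°/32) = 38.24 mm²); the cylinder at (3.5, -3.5) is not intersected at this z (z outside [1, 12]); Combining (union): the 2 present regions are separate (no shared area or edge), so areas and boundary lengths simply add and each stays a separate island — area = 382.38 mm²; the 11.5×24.5 cube at (3, 11.5) contributes its full rectangle (area 281.75 mm²); Taking the first minus the rest: starting from the result so far (382.38 mm²), the 11.5×24.5 cube at (3, 11.5) partially overlaps it — only the 31.62 mm² overlap (of its 281.75 mm²) is removed, clipping the outline — area = 350.76 mm². Checking containment: the cross-section at z = 19.2 is a subset of the cross-section at z = 6.9.

entirely on top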